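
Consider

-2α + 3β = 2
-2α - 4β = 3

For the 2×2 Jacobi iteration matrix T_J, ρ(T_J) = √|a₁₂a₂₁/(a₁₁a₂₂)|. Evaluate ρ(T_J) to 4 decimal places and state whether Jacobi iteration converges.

a₁₂a₂₁/(a₁₁a₂₂) = (3)·(-2) / ((-2)·(-4)) = -0.750000
ρ = √|-0.750000| = √0.750000 = 0.8660
ρ < 1, so Jacobi converges

0.8660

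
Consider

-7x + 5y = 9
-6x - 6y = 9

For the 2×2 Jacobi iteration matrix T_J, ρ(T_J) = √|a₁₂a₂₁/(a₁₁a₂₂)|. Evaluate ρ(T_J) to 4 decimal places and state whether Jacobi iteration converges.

0.8452

a₁₂a₂₁/(a₁₁a₂₂) = (5)·(-6) / ((-7)·(-6)) = -0.714286
ρ = √|-0.714286| = √0.714286 = 0.8452
ρ < 1, so Jacobi converges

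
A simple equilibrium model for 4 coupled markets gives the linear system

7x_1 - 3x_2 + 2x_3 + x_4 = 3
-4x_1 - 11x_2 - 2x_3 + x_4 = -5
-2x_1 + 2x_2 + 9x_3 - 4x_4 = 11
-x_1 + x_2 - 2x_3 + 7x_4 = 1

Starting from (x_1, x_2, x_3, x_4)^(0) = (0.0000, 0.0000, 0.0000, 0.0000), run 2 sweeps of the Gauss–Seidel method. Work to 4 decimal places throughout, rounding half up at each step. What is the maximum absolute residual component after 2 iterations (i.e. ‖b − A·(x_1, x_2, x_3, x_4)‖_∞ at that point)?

Iteration 1:
  x_1 = (3 - (-3)·0.0000 - (2)·0.0000 - (1)·0.0000) / (7) = 0.4286
  x_2 = (-5 - (-4)·0.4286 - (-2)·0.0000 - (1)·0.0000) / (-11) = 0.2987
  x_3 = (11 - (-2)·0.4286 - (2)·0.2987 - (-4)·0.0000) / (9) = 1.2511
  x_4 = (1 - (-1)·0.4286 - (1)·0.2987 - (-2)·1.2511) / (7) = 0.5189
Iteration 2:
  x_1 = (3 - (-3)·0.2987 - (2)·1.2511 - (1)·0.5189) / (7) = 0.1250
  x_2 = (-5 - (-4)·0.1250 - (-2)·1.2511 - (1)·0.5189) / (-11) = 0.2288
  x_3 = (11 - (-2)·0.1250 - (2)·0.2288 - (-4)·0.5189) / (9) = 1.4298
  x_4 = (1 - (-1)·0.1250 - (1)·0.2288 - (-2)·1.4298) / (7) = 0.5365
Residual b − A·x = (-0.5847, 0.3399, 0.0702, 0.0003); ∞-norm = 0.5847

0.5847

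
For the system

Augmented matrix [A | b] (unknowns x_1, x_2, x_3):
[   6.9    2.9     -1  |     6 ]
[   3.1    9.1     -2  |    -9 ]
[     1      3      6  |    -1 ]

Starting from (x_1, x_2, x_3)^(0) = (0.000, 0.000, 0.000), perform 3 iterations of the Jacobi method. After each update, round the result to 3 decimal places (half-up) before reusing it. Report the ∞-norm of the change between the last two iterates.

0.191

Iteration 1:
  x_1 = (6 - (2.9)·0.000 - (-1)·0.000) / (6.9) = 0.870
  x_2 = (-9 - (3.1)·0.000 - (-2)·0.000) / (9.1) = -0.989
  x_3 = (-1 - (1)·0.000 - (3)·0.000) / (6) = -0.167
Iteration 2:
  x_1 = (6 - (2.9)·-0.989 - (-1)·-0.167) / (6.9) = 1.261
  x_2 = (-9 - (3.1)·0.870 - (-2)·-0.167) / (9.1) = -1.322
  x_3 = (-1 - (1)·0.870 - (3)·-0.989) / (6) = 0.183
Iteration 3:
  x_1 = (6 - (2.9)·-1.322 - (-1)·0.183) / (6.9) = 1.452
  x_2 = (-9 - (3.1)·1.261 - (-2)·0.183) / (9.1) = -1.378
  x_3 = (-1 - (1)·1.261 - (3)·-1.322) / (6) = 0.284
Change: (0.191, -0.056, 0.101) → max |·| = 0.191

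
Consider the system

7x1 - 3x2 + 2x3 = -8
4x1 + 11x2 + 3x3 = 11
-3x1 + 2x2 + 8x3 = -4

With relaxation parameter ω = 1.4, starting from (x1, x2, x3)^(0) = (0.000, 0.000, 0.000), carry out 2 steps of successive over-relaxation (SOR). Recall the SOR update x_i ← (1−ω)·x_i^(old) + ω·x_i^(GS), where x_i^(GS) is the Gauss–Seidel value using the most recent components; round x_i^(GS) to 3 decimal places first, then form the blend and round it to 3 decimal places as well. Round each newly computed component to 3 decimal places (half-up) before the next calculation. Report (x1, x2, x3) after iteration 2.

Iteration 1:
  x1: GS value = (-8 - (-3)·0.000 - (2)·0.000) / (7) = -1.143;  x1 ← (1−ω)·0.000 + ω·-1.143 = -1.600
  x2: GS value = (11 - (4)·-1.600 - (3)·0.000) / (11) = 1.582;  x2 ← (1−ω)·0.000 + ω·1.582 = 2.215
  x3: GS value = (-4 - (-3)·-1.600 - (2)·2.215) / (8) = -1.654;  x3 ← (1−ω)·0.000 + ω·-1.654 = -2.316
Iteration 2:
  x1: GS value = (-8 - (-3)·2.215 - (2)·-2.316) / (7) = 0.468;  x1 ← (1−ω)·-1.600 + ω·0.468 = 1.295
  x2: GS value = (11 - (4)·1.295 - (3)·-2.316) / (11) = 1.161;  x2 ← (1−ω)·2.215 + ω·1.161 = 0.739
  x3: GS value = (-4 - (-3)·1.295 - (2)·0.739) / (8) = -0.199;  x3 ← (1−ω)·-2.316 + ω·-0.199 = 0.648

(1.295, 0.739, 0.648)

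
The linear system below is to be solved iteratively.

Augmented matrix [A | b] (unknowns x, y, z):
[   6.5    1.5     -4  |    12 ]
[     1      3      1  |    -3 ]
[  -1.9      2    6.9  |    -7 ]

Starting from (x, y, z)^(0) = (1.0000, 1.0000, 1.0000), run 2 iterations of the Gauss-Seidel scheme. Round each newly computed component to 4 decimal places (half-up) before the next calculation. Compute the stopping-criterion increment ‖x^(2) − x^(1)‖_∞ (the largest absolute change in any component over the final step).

Iteration 1:
  x = (12 - (1.5)·1.0000 - (-4)·1.0000) / (6.5) = 2.2308
  y = (-3 - (1)·2.2308 - (1)·1.0000) / (3) = -2.0769
  z = (-7 - (-1.9)·2.2308 - (2)·-2.0769) / (6.9) = 0.2018
Iteration 2:
  x = (12 - (1.5)·-2.0769 - (-4)·0.2018) / (6.5) = 2.4496
  y = (-3 - (1)·2.4496 - (1)·0.2018) / (3) = -1.8838
  z = (-7 - (-1.9)·2.4496 - (2)·-1.8838) / (6.9) = 0.2061
Change: (0.2188, 0.1931, 0.0043) → max |·| = 0.2188

0.2188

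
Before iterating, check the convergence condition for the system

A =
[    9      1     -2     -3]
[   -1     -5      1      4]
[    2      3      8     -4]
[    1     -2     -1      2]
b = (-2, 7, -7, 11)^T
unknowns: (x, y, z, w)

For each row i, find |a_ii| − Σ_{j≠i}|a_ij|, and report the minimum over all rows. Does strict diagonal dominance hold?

row 1: |9| − (1+2+3) = 3
row 2: |-5| − (1+1+4) = -1
row 3: |8| − (2+3+4) = -1
row 4: |2| − (1+2+1) = -2
minimum over rows = -2 → not strictly diagonally dominant

-2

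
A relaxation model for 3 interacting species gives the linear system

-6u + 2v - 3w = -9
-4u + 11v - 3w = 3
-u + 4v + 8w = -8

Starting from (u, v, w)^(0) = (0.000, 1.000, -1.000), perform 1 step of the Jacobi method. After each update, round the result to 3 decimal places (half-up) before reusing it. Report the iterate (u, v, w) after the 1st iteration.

(2.333, 0.000, -1.500)

Iteration 1:
  u = (-9 - (2)·1.000 - (-3)·-1.000) / (-6) = 2.333
  v = (3 - (-4)·0.000 - (-3)·-1.000) / (11) = 0.000
  w = (-8 - (-1)·0.000 - (4)·1.000) / (8) = -1.500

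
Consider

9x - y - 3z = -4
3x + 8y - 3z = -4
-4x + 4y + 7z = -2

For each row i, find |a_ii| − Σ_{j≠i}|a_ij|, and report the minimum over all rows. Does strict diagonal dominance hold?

row 1: |9| − (1+3) = 5
row 2: |8| − (3+3) = 2
row 3: |7| − (4+4) = -1
minimum over rows = -1 → not strictly diagonally dominant

-1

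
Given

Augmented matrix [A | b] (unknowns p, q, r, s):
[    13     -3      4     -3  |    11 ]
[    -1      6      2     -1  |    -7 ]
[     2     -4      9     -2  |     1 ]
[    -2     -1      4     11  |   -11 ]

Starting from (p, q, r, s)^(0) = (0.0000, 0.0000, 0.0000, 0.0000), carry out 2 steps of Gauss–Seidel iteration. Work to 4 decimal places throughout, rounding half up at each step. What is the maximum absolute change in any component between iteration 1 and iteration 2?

0.2448

Iteration 1:
  p = (11 - (-3)·0.0000 - (4)·0.0000 - (-3)·0.0000) / (13) = 0.8462
  q = (-7 - (-1)·0.8462 - (2)·0.0000 - (-1)·0.0000) / (6) = -1.0256
  r = (1 - (2)·0.8462 - (-4)·-1.0256 - (-2)·0.0000) / (9) = -0.5328
  s = (-11 - (-2)·0.8462 - (-1)·-1.0256 - (4)·-0.5328) / (11) = -0.7456
Iteration 2:
  p = (11 - (-3)·-1.0256 - (4)·-0.5328 - (-3)·-0.7456) / (13) = 0.6014
  q = (-7 - (-1)·0.6014 - (2)·-0.5328 - (-1)·-0.7456) / (6) = -1.0131
  r = (1 - (2)·0.6014 - (-4)·-1.0131 - (-2)·-0.7456) / (9) = -0.6385
  s = (-11 - (-2)·0.6014 - (-1)·-1.0131 - (4)·-0.6385) / (11) = -0.7506
Change: (-0.2448, 0.0125, -0.1057, -0.0050) → max |·| = 0.2448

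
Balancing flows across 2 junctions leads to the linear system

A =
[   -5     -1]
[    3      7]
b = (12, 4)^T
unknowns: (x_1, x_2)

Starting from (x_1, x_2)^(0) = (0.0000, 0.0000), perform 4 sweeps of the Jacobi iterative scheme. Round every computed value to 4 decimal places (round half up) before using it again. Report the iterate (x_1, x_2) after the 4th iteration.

Iteration 1:
  x_1 = (12 - (-1)·0.0000) / (-5) = -2.4000
  x_2 = (4 - (3)·0.0000) / (7) = 0.5714
Iteration 2:
  x_1 = (12 - (-1)·0.5714) / (-5) = -2.5143
  x_2 = (4 - (3)·-2.4000) / (7) = 1.6000
Iteration 3:
  x_1 = (12 - (-1)·1.6000) / (-5) = -2.7200
  x_2 = (4 - (3)·-2.5143) / (7) = 1.6490
Iteration 4:
  x_1 = (12 - (-1)·1.6490) / (-5) = -2.7298
  x_2 = (4 - (3)·-2.7200) / (7) = 1.7371

(-2.7298, 1.7371)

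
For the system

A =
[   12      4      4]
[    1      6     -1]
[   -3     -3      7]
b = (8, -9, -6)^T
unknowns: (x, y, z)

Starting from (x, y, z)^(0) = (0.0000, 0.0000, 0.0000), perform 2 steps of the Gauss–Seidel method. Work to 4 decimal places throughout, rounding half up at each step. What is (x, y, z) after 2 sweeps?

Iteration 1:
  x = (8 - (4)·0.0000 - (4)·0.0000) / (12) = 0.6667
  y = (-9 - (1)·0.6667 - (-1)·0.0000) / (6) = -1.6111
  z = (-6 - (-3)·0.6667 - (-3)·-1.6111) / (7) = -1.2619
Iteration 2:
  x = (8 - (4)·-1.6111 - (4)·-1.2619) / (12) = 1.6243
  y = (-9 - (1)·1.6243 - (-1)·-1.2619) / (6) = -1.9810
  z = (-6 - (-3)·1.6243 - (-3)·-1.9810) / (7) = -1.0100

(1.6243, -1.9810, -1.0100)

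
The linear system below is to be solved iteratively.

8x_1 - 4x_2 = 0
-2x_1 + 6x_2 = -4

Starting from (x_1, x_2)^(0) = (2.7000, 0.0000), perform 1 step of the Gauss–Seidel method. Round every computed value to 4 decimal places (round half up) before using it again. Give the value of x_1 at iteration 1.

0.0000

Iteration 1:
  x_1 = (0 - (-4)·0.0000) / (8) = 0.0000
  x_2 = (-4 - (-2)·0.0000) / (6) = -0.6667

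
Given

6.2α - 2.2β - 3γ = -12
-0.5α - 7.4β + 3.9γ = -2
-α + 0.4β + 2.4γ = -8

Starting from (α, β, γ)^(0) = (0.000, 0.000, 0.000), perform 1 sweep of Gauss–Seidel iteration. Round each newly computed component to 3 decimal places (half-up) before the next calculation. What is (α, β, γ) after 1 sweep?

(-1.935, 0.401, -4.206)

Iteration 1:
  α = (-12 - (-2.2)·0.000 - (-3)·0.000) / (6.2) = -1.935
  β = (-2 - (-0.5)·-1.935 - (3.9)·0.000) / (-7.4) = 0.401
  γ = (-8 - (-1)·-1.935 - (0.4)·0.401) / (2.4) = -4.206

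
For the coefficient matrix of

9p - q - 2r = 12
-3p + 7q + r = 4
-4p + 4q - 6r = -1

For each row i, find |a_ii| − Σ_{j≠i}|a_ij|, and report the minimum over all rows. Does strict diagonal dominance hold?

-2

row 1: |9| − (1+2) = 6
row 2: |7| − (3+1) = 3
row 3: |-6| − (4+4) = -2
minimum over rows = -2 → not strictly diagonally dominant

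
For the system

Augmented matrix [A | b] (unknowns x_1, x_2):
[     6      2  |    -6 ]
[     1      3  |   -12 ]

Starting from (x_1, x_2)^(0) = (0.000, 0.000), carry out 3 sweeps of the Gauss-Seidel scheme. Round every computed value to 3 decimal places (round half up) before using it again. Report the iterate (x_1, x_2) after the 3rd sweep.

(0.358, -4.119)

Iteration 1:
  x_1 = (-6 - (2)·0.000) / (6) = -1.000
  x_2 = (-12 - (1)·-1.000) / (3) = -3.667
Iteration 2:
  x_1 = (-6 - (2)·-3.667) / (6) = 0.222
  x_2 = (-12 - (1)·0.222) / (3) = -4.074
Iteration 3:
  x_1 = (-6 - (2)·-4.074) / (6) = 0.358
  x_2 = (-12 - (1)·0.358) / (3) = -4.119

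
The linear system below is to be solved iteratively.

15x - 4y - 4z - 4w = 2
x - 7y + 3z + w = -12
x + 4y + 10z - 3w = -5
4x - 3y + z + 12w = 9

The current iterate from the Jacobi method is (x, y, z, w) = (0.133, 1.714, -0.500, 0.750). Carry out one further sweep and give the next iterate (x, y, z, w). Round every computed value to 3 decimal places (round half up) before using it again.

One sweep:
  x = (2 - (-4)·1.714 - (-4)·-0.500 - (-4)·0.750) / (15) = 0.657
  y = (-12 - (1)·0.133 - (3)·-0.500 - (1)·0.750) / (-7) = 1.626
  z = (-5 - (1)·0.133 - (4)·1.714 - (-3)·0.750) / (10) = -0.974
  w = (9 - (4)·0.133 - (-3)·1.714 - (1)·-0.500) / (12) = 1.176

(0.657, 1.626, -0.974, 1.176)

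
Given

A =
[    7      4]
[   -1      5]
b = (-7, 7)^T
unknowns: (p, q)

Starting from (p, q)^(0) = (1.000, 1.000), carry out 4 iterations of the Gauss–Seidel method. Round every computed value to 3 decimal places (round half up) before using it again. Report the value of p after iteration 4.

-1.615

Iteration 1:
  p = (-7 - (4)·1.000) / (7) = -1.571
  q = (7 - (-1)·-1.571) / (5) = 1.086
Iteration 2:
  p = (-7 - (4)·1.086) / (7) = -1.621
  q = (7 - (-1)·-1.621) / (5) = 1.076
Iteration 3:
  p = (-7 - (4)·1.076) / (7) = -1.615
  q = (7 - (-1)·-1.615) / (5) = 1.077
Iteration 4:
  p = (-7 - (4)·1.077) / (7) = -1.615
  q = (7 - (-1)·-1.615) / (5) = 1.077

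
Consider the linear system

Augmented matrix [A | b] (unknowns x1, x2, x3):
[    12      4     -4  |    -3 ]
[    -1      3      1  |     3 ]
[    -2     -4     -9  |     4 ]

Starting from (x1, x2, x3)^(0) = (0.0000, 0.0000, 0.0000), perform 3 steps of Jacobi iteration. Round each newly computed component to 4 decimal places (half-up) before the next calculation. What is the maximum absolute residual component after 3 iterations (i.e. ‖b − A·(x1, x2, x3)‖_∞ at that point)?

0.4364

Iteration 1:
  x1 = (-3 - (4)·0.0000 - (-4)·0.0000) / (12) = -0.2500
  x2 = (3 - (-1)·0.0000 - (1)·0.0000) / (3) = 1.0000
  x3 = (4 - (-2)·0.0000 - (-4)·0.0000) / (-9) = -0.4444
Iteration 2:
  x1 = (-3 - (4)·1.0000 - (-4)·-0.4444) / (12) = -0.7315
  x2 = (3 - (-1)·-0.2500 - (1)·-0.4444) / (3) = 1.0648
  x3 = (4 - (-2)·-0.2500 - (-4)·1.0000) / (-9) = -0.8333
Iteration 3:
  x1 = (-3 - (4)·1.0648 - (-4)·-0.8333) / (12) = -0.8827
  x2 = (3 - (-1)·-0.7315 - (1)·-0.8333) / (3) = 1.0339
  x3 = (4 - (-2)·-0.7315 - (-4)·1.0648) / (-9) = -0.7551
Residual b − A·x = (0.4364, -0.2293, -0.4257); ∞-norm = 0.4364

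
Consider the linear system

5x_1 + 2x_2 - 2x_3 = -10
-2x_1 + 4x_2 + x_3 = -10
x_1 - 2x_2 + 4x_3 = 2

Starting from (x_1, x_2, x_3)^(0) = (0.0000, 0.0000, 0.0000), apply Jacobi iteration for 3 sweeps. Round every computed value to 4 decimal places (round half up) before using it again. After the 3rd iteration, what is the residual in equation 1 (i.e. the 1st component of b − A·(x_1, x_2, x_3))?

Iteration 1:
  x_1 = (-10 - (2)·0.0000 - (-2)·0.0000) / (5) = -2.0000
  x_2 = (-10 - (-2)·0.0000 - (1)·0.0000) / (4) = -2.5000
  x_3 = (2 - (1)·0.0000 - (-2)·0.0000) / (4) = 0.5000
Iteration 2:
  x_1 = (-10 - (2)·-2.5000 - (-2)·0.5000) / (5) = -0.8000
  x_2 = (-10 - (-2)·-2.0000 - (1)·0.5000) / (4) = -3.6250
  x_3 = (2 - (1)·-2.0000 - (-2)·-2.5000) / (4) = -0.2500
Iteration 3:
  x_1 = (-10 - (2)·-3.6250 - (-2)·-0.2500) / (5) = -0.6500
  x_2 = (-10 - (-2)·-0.8000 - (1)·-0.2500) / (4) = -2.8375
  x_3 = (2 - (1)·-0.8000 - (-2)·-3.6250) / (4) = -1.1125
Residual b − A·x = (-3.3000, 1.1625, 1.4250)

-3.3000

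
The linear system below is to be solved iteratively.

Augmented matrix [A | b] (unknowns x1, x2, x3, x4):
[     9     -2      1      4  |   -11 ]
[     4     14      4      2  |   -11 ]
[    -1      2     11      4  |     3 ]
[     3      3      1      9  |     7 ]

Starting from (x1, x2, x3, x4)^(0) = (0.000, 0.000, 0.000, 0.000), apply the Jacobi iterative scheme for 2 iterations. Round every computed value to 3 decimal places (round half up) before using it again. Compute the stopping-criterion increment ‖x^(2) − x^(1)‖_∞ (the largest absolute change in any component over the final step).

Iteration 1:
  x1 = (-11 - (-2)·0.000 - (1)·0.000 - (4)·0.000) / (9) = -1.222
  x2 = (-11 - (4)·0.000 - (4)·0.000 - (2)·0.000) / (14) = -0.786
  x3 = (3 - (-1)·0.000 - (2)·0.000 - (4)·0.000) / (11) = 0.273
  x4 = (7 - (3)·0.000 - (3)·0.000 - (1)·0.000) / (9) = 0.778
Iteration 2:
  x1 = (-11 - (-2)·-0.786 - (1)·0.273 - (4)·0.778) / (9) = -1.773
  x2 = (-11 - (4)·-1.222 - (4)·0.273 - (2)·0.778) / (14) = -0.626
  x3 = (3 - (-1)·-1.222 - (2)·-0.786 - (4)·0.778) / (11) = 0.022
  x4 = (7 - (3)·-1.222 - (3)·-0.786 - (1)·0.273) / (9) = 1.417
Change: (-0.551, 0.160, -0.251, 0.639) → max |·| = 0.639

0.639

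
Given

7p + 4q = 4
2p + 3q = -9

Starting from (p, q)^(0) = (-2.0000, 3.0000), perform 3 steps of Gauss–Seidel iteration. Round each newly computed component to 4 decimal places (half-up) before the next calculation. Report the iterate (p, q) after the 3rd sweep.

Iteration 1:
  p = (4 - (4)·3.0000) / (7) = -1.1429
  q = (-9 - (2)·-1.1429) / (3) = -2.2381
Iteration 2:
  p = (4 - (4)·-2.2381) / (7) = 1.8503
  q = (-9 - (2)·1.8503) / (3) = -4.2335
Iteration 3:
  p = (4 - (4)·-4.2335) / (7) = 2.9906
  q = (-9 - (2)·2.9906) / (3) = -4.9937

(2.9906, -4.9937)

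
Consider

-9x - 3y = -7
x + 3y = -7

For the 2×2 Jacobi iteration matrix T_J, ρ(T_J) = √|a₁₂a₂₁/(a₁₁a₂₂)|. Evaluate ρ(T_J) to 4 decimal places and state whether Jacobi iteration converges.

0.3333

a₁₂a₂₁/(a₁₁a₂₂) = (-3)·(1) / ((-9)·(3)) = 0.111111
ρ = √|0.111111| = √0.111111 = 0.3333
ρ < 1, so Jacobi converges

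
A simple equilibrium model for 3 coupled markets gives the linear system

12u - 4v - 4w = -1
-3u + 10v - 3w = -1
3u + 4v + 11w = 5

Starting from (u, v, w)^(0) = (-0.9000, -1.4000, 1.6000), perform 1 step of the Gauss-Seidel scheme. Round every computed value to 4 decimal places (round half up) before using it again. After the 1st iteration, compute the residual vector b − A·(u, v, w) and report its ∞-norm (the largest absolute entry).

3.8320

Iteration 1:
  u = (-1 - (-4)·-1.4000 - (-4)·1.6000) / (12) = -0.0167
  v = (-1 - (-3)·-0.0167 - (-3)·1.6000) / (10) = 0.3750
  w = (5 - (3)·-0.0167 - (4)·0.3750) / (11) = 0.3227
Residual b − A·x = (1.9912, -3.8320, 0.0004); ∞-norm = 3.8320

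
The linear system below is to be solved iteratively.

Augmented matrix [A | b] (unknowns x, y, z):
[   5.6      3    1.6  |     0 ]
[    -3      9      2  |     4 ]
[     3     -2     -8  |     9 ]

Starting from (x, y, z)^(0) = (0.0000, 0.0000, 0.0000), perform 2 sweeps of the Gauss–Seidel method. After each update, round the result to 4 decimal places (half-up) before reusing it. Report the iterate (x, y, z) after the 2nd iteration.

(0.1151, 0.7575, -1.2712)

Iteration 1:
  x = (0 - (3)·0.0000 - (1.6)·0.0000) / (5.6) = 0.0000
  y = (4 - (-3)·0.0000 - (2)·0.0000) / (9) = 0.4444
  z = (9 - (3)·0.0000 - (-2)·0.4444) / (-8) = -1.2361
Iteration 2:
  x = (0 - (3)·0.4444 - (1.6)·-1.2361) / (5.6) = 0.1151
  y = (4 - (-3)·0.1151 - (2)·-1.2361) / (9) = 0.7575
  z = (9 - (3)·0.1151 - (-2)·0.7575) / (-8) = -1.2712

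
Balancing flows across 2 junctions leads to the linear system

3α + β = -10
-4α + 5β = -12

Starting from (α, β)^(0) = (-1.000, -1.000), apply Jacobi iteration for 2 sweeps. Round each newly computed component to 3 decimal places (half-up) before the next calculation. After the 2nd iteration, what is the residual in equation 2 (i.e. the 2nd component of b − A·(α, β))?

2.932

Iteration 1:
  α = (-10 - (1)·-1.000) / (3) = -3.000
  β = (-12 - (-4)·-1.000) / (5) = -3.200
Iteration 2:
  α = (-10 - (1)·-3.200) / (3) = -2.267
  β = (-12 - (-4)·-3.000) / (5) = -4.800
Residual b − A·x = (1.601, 2.932)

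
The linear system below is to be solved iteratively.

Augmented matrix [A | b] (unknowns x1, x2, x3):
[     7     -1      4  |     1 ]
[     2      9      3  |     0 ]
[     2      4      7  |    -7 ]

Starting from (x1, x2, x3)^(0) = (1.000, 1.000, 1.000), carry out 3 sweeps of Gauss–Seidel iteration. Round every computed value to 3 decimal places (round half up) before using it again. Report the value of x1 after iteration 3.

Iteration 1:
  x1 = (1 - (-1)·1.000 - (4)·1.000) / (7) = -0.286
  x2 = (0 - (2)·-0.286 - (3)·1.000) / (9) = -0.270
  x3 = (-7 - (2)·-0.286 - (4)·-0.270) / (7) = -0.764
Iteration 2:
  x1 = (1 - (-1)·-0.270 - (4)·-0.764) / (7) = 0.541
  x2 = (0 - (2)·0.541 - (3)·-0.764) / (9) = 0.134
  x3 = (-7 - (2)·0.541 - (4)·0.134) / (7) = -1.231
Iteration 3:
  x1 = (1 - (-1)·0.134 - (4)·-1.231) / (7) = 0.865
  x2 = (0 - (2)·0.865 - (3)·-1.231) / (9) = 0.218
  x3 = (-7 - (2)·0.865 - (4)·0.218) / (7) = -1.372

0.865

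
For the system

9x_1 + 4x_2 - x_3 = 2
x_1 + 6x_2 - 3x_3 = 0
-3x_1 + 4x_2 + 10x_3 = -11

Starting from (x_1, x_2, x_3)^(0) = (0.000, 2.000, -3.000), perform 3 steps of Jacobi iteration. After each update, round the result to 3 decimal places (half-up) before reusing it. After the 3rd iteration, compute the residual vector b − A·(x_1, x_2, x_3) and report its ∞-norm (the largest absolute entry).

Iteration 1:
  x_1 = (2 - (4)·2.000 - (-1)·-3.000) / (9) = -1.000
  x_2 = (0 - (1)·0.000 - (-3)·-3.000) / (6) = -1.500
  x_3 = (-11 - (-3)·0.000 - (4)·2.000) / (10) = -1.900
Iteration 2:
  x_1 = (2 - (4)·-1.500 - (-1)·-1.900) / (9) = 0.678
  x_2 = (0 - (1)·-1.000 - (-3)·-1.900) / (6) = -0.783
  x_3 = (-11 - (-3)·-1.000 - (4)·-1.500) / (10) = -0.800
Iteration 3:
  x_1 = (2 - (4)·-0.783 - (-1)·-0.800) / (9) = 0.481
  x_2 = (0 - (1)·0.678 - (-3)·-0.800) / (6) = -0.513
  x_3 = (-11 - (-3)·0.678 - (4)·-0.783) / (10) = -0.583
Residual b − A·x = (-0.860, 0.848, -1.675); ∞-norm = 1.675

1.675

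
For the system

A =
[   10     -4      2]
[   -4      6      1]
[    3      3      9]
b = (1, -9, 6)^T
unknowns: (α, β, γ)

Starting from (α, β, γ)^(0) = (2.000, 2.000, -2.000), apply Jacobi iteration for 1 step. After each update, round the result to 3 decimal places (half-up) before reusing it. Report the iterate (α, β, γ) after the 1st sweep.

(1.300, 0.167, -0.667)

Iteration 1:
  α = (1 - (-4)·2.000 - (2)·-2.000) / (10) = 1.300
  β = (-9 - (-4)·2.000 - (1)·-2.000) / (6) = 0.167
  γ = (6 - (3)·2.000 - (3)·2.000) / (9) = -0.667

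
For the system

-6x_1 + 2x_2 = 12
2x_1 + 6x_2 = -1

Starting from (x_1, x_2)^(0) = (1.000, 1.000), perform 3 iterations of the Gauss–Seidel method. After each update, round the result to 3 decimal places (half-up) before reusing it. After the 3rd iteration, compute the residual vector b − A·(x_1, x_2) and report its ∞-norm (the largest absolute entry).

Iteration 1:
  x_1 = (12 - (2)·1.000) / (-6) = -1.667
  x_2 = (-1 - (2)·-1.667) / (6) = 0.389
Iteration 2:
  x_1 = (12 - (2)·0.389) / (-6) = -1.870
  x_2 = (-1 - (2)·-1.870) / (6) = 0.457
Iteration 3:
  x_1 = (12 - (2)·0.457) / (-6) = -1.848
  x_2 = (-1 - (2)·-1.848) / (6) = 0.449
Residual b − A·x = (0.014, 0.002); ∞-norm = 0.014

0.014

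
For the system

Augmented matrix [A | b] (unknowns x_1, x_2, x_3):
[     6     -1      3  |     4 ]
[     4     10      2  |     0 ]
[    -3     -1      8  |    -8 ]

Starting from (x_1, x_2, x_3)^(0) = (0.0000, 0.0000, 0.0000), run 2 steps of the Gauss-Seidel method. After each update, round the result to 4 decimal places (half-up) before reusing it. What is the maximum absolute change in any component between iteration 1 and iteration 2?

0.3472

Iteration 1:
  x_1 = (4 - (-1)·0.0000 - (3)·0.0000) / (6) = 0.6667
  x_2 = (0 - (4)·0.6667 - (2)·0.0000) / (10) = -0.2667
  x_3 = (-8 - (-3)·0.6667 - (-1)·-0.2667) / (8) = -0.7833
Iteration 2:
  x_1 = (4 - (-1)·-0.2667 - (3)·-0.7833) / (6) = 1.0139
  x_2 = (0 - (4)·1.0139 - (2)·-0.7833) / (10) = -0.2489
  x_3 = (-8 - (-3)·1.0139 - (-1)·-0.2489) / (8) = -0.6509
Change: (0.3472, 0.0178, 0.1324) → max |·| = 0.3472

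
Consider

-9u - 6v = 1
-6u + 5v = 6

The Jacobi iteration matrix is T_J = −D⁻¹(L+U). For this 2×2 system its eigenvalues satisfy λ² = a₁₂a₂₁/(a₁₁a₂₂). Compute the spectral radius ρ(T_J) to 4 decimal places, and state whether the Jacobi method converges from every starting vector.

0.8944

a₁₂a₂₁/(a₁₁a₂₂) = (-6)·(-6) / ((-9)·(5)) = -0.800000
ρ = √|-0.800000| = √0.800000 = 0.8944
ρ < 1, so Jacobi converges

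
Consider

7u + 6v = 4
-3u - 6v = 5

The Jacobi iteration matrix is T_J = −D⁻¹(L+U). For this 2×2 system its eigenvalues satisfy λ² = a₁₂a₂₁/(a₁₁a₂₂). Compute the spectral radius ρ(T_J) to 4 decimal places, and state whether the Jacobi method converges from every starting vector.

0.6547

a₁₂a₂₁/(a₁₁a₂₂) = (6)·(-3) / ((7)·(-6)) = 0.428571
ρ = √|0.428571| = √0.428571 = 0.6547
ρ < 1, so Jacobi converges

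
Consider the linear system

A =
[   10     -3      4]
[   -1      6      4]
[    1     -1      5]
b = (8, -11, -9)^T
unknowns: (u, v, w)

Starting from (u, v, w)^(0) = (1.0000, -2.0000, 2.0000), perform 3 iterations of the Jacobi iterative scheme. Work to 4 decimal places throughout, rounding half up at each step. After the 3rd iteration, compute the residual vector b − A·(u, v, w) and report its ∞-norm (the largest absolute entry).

0.5885

Iteration 1:
  u = (8 - (-3)·-2.0000 - (4)·2.0000) / (10) = -0.6000
  v = (-11 - (-1)·1.0000 - (4)·2.0000) / (6) = -3.0000
  w = (-9 - (1)·1.0000 - (-1)·-2.0000) / (5) = -2.4000
Iteration 2:
  u = (8 - (-3)·-3.0000 - (4)·-2.4000) / (10) = 0.8600
  v = (-11 - (-1)·-0.6000 - (4)·-2.4000) / (6) = -0.3333
  w = (-9 - (1)·-0.6000 - (-1)·-3.0000) / (5) = -2.2800
Iteration 3:
  u = (8 - (-3)·-0.3333 - (4)·-2.2800) / (10) = 1.6120
  v = (-11 - (-1)·0.8600 - (4)·-2.2800) / (6) = -0.1700
  w = (-9 - (1)·0.8600 - (-1)·-0.3333) / (5) = -2.0387
Residual b − A·x = (-0.4752, -0.2132, -0.5885); ∞-norm = 0.5885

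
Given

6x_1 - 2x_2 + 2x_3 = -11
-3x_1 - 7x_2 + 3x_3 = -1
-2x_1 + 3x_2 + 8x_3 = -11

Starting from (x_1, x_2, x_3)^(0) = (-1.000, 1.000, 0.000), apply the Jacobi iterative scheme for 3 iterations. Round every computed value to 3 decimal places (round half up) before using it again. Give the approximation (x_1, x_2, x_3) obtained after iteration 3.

(-1.202, -0.281, -1.592)

Iteration 1:
  x_1 = (-11 - (-2)·1.000 - (2)·0.000) / (6) = -1.500
  x_2 = (-1 - (-3)·-1.000 - (3)·0.000) / (-7) = 0.571
  x_3 = (-11 - (-2)·-1.000 - (3)·1.000) / (8) = -2.000
Iteration 2:
  x_1 = (-11 - (-2)·0.571 - (2)·-2.000) / (6) = -0.976
  x_2 = (-1 - (-3)·-1.500 - (3)·-2.000) / (-7) = -0.071
  x_3 = (-11 - (-2)·-1.500 - (3)·0.571) / (8) = -1.964
Iteration 3:
  x_1 = (-11 - (-2)·-0.071 - (2)·-1.964) / (6) = -1.202
  x_2 = (-1 - (-3)·-0.976 - (3)·-1.964) / (-7) = -0.281
  x_3 = (-11 - (-2)·-0.976 - (3)·-0.071) / (8) = -1.592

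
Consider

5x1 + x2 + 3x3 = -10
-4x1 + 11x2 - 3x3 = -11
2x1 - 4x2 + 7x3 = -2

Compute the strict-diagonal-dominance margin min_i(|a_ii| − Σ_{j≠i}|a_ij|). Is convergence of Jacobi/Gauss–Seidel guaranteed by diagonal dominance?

1

row 1: |5| − (1+3) = 1
row 2: |11| − (4+3) = 4
row 3: |7| − (2+4) = 1
minimum over rows = 1 → strictly diagonally dominant (convergence guaranteed)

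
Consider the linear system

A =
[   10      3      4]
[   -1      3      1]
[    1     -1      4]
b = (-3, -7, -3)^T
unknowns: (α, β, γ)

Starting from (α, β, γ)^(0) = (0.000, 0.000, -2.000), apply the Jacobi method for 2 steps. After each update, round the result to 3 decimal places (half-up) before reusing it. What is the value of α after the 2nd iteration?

Iteration 1:
  α = (-3 - (3)·0.000 - (4)·-2.000) / (10) = 0.500
  β = (-7 - (-1)·0.000 - (1)·-2.000) / (3) = -1.667
  γ = (-3 - (1)·0.000 - (-1)·0.000) / (4) = -0.750
Iteration 2:
  α = (-3 - (3)·-1.667 - (4)·-0.750) / (10) = 0.500
  β = (-7 - (-1)·0.500 - (1)·-0.750) / (3) = -1.917
  γ = (-3 - (1)·0.500 - (-1)·-1.667) / (4) = -1.292

0.500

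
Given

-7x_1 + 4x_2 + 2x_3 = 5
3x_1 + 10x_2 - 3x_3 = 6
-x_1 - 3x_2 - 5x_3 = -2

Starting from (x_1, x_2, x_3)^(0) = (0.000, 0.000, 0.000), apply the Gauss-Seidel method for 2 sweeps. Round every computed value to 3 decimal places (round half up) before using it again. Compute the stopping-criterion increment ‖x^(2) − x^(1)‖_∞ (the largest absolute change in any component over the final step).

0.480

Iteration 1:
  x_1 = (5 - (4)·0.000 - (2)·0.000) / (-7) = -0.714
  x_2 = (6 - (3)·-0.714 - (-3)·0.000) / (10) = 0.814
  x_3 = (-2 - (-1)·-0.714 - (-3)·0.814) / (-5) = 0.054
Iteration 2:
  x_1 = (5 - (4)·0.814 - (2)·0.054) / (-7) = -0.234
  x_2 = (6 - (3)·-0.234 - (-3)·0.054) / (10) = 0.686
  x_3 = (-2 - (-1)·-0.234 - (-3)·0.686) / (-5) = 0.035
Change: (0.480, -0.128, -0.019) → max |·| = 0.480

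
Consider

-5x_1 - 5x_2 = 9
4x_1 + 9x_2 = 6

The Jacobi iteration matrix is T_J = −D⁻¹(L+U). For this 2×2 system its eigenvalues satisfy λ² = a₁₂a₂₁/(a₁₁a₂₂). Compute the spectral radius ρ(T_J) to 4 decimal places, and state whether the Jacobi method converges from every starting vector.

0.6667

a₁₂a₂₁/(a₁₁a₂₂) = (-5)·(4) / ((-5)·(9)) = 0.444444
ρ = √|0.444444| = √0.444444 = 0.6667
ρ < 1, so Jacobi converges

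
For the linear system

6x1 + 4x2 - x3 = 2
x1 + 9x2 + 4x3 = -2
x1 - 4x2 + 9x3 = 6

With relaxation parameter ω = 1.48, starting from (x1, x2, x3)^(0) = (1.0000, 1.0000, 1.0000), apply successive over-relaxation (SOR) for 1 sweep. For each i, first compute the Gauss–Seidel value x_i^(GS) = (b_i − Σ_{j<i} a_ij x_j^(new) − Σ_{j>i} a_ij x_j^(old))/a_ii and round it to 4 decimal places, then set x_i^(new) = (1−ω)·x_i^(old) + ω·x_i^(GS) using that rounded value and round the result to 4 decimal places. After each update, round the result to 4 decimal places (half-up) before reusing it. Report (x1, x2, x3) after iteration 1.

Iteration 1:
  x1: GS value = (2 - (4)·1.0000 - (-1)·1.0000) / (6) = -0.1667;  x1 ← (1−ω)·1.0000 + ω·-0.1667 = -0.7267
  x2: GS value = (-2 - (1)·-0.7267 - (4)·1.0000) / (9) = -0.5859;  x2 ← (1−ω)·1.0000 + ω·-0.5859 = -1.3471
  x3: GS value = (6 - (1)·-0.7267 - (-4)·-1.3471) / (9) = 0.1487;  x3 ← (1−ω)·1.0000 + ω·0.1487 = -0.2599

(-0.7267, -1.3471, -0.2599)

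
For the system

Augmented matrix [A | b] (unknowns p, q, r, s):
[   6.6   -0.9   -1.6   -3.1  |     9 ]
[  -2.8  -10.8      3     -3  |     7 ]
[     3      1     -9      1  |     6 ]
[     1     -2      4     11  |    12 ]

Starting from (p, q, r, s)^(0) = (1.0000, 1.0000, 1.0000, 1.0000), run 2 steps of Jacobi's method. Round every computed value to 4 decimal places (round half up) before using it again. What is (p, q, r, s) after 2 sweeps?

Iteration 1:
  p = (9 - (-0.9)·1.0000 - (-1.6)·1.0000 - (-3.1)·1.0000) / (6.6) = 2.2121
  q = (7 - (-2.8)·1.0000 - (3)·1.0000 - (-3)·1.0000) / (-10.8) = -0.9074
  r = (6 - (3)·1.0000 - (1)·1.0000 - (1)·1.0000) / (-9) = -0.1111
  s = (12 - (1)·1.0000 - (-2)·1.0000 - (4)·1.0000) / (11) = 0.8182
Iteration 2:
  p = (9 - (-0.9)·-0.9074 - (-1.6)·-0.1111 - (-3.1)·0.8182) / (6.6) = 1.5973
  q = (7 - (-2.8)·2.2121 - (3)·-0.1111 - (-3)·0.8182) / (-10.8) = -1.4798
  r = (6 - (3)·2.2121 - (1)·-0.9074 - (1)·0.8182) / (-9) = 0.0608
  s = (12 - (1)·2.2121 - (-2)·-0.9074 - (4)·-0.1111) / (11) = 0.7652

(1.5973, -1.4798, 0.0608, 0.7652)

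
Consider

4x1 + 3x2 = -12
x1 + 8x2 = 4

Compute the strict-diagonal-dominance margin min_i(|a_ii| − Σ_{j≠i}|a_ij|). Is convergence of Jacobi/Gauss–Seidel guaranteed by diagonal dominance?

row 1: |4| − (3) = 1
row 2: |8| − (1) = 7
minimum over rows = 1 → strictly diagonally dominant (convergence guaranteed)

1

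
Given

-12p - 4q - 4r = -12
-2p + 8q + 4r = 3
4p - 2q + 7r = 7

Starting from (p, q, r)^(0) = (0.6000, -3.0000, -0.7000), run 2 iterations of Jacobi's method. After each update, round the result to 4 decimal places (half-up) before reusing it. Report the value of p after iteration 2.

0.7750

Iteration 1:
  p = (-12 - (-4)·-3.0000 - (-4)·-0.7000) / (-12) = 2.2333
  q = (3 - (-2)·0.6000 - (4)·-0.7000) / (8) = 0.8750
  r = (7 - (4)·0.6000 - (-2)·-3.0000) / (7) = -0.2000
Iteration 2:
  p = (-12 - (-4)·0.8750 - (-4)·-0.2000) / (-12) = 0.7750
  q = (3 - (-2)·2.2333 - (4)·-0.2000) / (8) = 1.0333
  r = (7 - (4)·2.2333 - (-2)·0.8750) / (7) = -0.0262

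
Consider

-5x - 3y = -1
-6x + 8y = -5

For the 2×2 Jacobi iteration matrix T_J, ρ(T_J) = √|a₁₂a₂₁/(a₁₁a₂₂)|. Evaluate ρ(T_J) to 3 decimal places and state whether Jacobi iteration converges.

0.671

a₁₂a₂₁/(a₁₁a₂₂) = (-3)·(-6) / ((-5)·(8)) = -0.450000
ρ = √|-0.450000| = √0.450000 = 0.671
ρ < 1, so Jacobi converges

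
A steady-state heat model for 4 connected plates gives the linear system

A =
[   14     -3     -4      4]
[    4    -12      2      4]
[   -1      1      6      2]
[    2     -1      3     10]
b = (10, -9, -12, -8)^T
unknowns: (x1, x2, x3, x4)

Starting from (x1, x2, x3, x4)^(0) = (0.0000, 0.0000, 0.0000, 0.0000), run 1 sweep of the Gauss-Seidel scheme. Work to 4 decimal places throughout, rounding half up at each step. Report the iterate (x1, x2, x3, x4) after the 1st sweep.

(0.7143, 0.9881, -2.0456, -0.2304)

Iteration 1:
  x1 = (10 - (-3)·0.0000 - (-4)·0.0000 - (4)·0.0000) / (14) = 0.7143
  x2 = (-9 - (4)·0.7143 - (2)·0.0000 - (4)·0.0000) / (-12) = 0.9881
  x3 = (-12 - (-1)·0.7143 - (1)·0.9881 - (2)·0.0000) / (6) = -2.0456
  x4 = (-8 - (2)·0.7143 - (-1)·0.9881 - (3)·-2.0456) / (10) = -0.2304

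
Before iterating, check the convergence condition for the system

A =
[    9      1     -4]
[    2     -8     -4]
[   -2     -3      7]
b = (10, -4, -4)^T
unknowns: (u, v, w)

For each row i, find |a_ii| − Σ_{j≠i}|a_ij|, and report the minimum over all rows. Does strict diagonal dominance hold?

2

row 1: |9| − (1+4) = 4
row 2: |-8| − (2+4) = 2
row 3: |7| − (2+3) = 2
minimum over rows = 2 → strictly diagonally dominant (convergence guaranteed)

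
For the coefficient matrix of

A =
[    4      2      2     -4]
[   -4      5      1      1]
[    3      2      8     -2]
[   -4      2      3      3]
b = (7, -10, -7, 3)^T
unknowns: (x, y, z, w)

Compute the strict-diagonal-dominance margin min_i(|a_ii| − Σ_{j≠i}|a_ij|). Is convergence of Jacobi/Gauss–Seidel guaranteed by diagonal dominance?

row 1: |4| − (2+2+4) = -4
row 2: |5| − (4+1+1) = -1
row 3: |8| − (3+2+2) = 1
row 4: |3| − (4+2+3) = -6
minimum over rows = -6 → not strictly diagonally dominant

-6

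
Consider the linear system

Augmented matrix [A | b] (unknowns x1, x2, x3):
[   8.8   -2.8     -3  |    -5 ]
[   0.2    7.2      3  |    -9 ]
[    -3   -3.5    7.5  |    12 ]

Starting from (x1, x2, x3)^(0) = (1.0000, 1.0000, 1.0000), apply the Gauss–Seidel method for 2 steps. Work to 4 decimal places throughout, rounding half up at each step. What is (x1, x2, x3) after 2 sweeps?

Iteration 1:
  x1 = (-5 - (-2.8)·1.0000 - (-3)·1.0000) / (8.8) = 0.0909
  x2 = (-9 - (0.2)·0.0909 - (3)·1.0000) / (7.2) = -1.6692
  x3 = (12 - (-3)·0.0909 - (-3.5)·-1.6692) / (7.5) = 0.8574
Iteration 2:
  x1 = (-5 - (-2.8)·-1.6692 - (-3)·0.8574) / (8.8) = -0.8070
  x2 = (-9 - (0.2)·-0.8070 - (3)·0.8574) / (7.2) = -1.5848
  x3 = (12 - (-3)·-0.8070 - (-3.5)·-1.5848) / (7.5) = 0.5376

(-0.8070, -1.5848, 0.5376)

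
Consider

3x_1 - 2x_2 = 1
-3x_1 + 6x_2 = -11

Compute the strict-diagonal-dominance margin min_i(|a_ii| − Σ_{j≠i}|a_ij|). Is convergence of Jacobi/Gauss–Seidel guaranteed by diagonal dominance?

row 1: |3| − (2) = 1
row 2: |6| − (3) = 3
minimum over rows = 1 → strictly diagonally dominant (convergence guaranteed)

1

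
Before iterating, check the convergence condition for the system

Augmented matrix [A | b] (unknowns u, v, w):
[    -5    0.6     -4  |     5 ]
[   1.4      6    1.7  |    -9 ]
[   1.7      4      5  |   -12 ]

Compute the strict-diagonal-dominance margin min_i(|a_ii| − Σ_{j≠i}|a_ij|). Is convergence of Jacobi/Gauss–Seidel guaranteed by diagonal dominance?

-0.7

row 1: |-5| − (0.6+4) = 0.4
row 2: |6| − (1.4+1.7) = 2.9
row 3: |5| − (1.7+4) = -0.7
minimum over rows = -0.7 → not strictly diagonally dominant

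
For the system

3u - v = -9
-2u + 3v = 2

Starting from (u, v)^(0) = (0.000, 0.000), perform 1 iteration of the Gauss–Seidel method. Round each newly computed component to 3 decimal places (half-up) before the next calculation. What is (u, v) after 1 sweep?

(-3.000, -1.333)

Iteration 1:
  u = (-9 - (-1)·0.000) / (3) = -3.000
  v = (2 - (-2)·-3.000) / (3) = -1.333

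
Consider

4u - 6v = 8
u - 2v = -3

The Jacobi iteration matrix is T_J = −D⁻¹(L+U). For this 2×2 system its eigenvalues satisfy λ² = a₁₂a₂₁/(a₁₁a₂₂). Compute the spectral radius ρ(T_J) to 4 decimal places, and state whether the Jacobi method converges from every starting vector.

a₁₂a₂₁/(a₁₁a₂₂) = (-6)·(1) / ((4)·(-2)) = 0.750000
ρ = √|0.750000| = √0.750000 = 0.8660
ρ < 1, so Jacobi converges

0.8660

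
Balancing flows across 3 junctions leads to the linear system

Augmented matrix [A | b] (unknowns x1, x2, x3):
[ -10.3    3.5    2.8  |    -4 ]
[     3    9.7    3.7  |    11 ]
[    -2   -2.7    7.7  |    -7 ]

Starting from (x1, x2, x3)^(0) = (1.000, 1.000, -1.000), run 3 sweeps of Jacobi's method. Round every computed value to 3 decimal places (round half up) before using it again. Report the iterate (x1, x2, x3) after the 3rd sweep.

(0.664, 1.053, -0.335)

Iteration 1:
  x1 = (-4 - (3.5)·1.000 - (2.8)·-1.000) / (-10.3) = 0.456
  x2 = (11 - (3)·1.000 - (3.7)·-1.000) / (9.7) = 1.206
  x3 = (-7 - (-2)·1.000 - (-2.7)·1.000) / (7.7) = -0.299
Iteration 2:
  x1 = (-4 - (3.5)·1.206 - (2.8)·-0.299) / (-10.3) = 0.717
  x2 = (11 - (3)·0.456 - (3.7)·-0.299) / (9.7) = 1.107
  x3 = (-7 - (-2)·0.456 - (-2.7)·1.206) / (7.7) = -0.368
Iteration 3:
  x1 = (-4 - (3.5)·1.107 - (2.8)·-0.368) / (-10.3) = 0.664
  x2 = (11 - (3)·0.717 - (3.7)·-0.368) / (9.7) = 1.053
  x3 = (-7 - (-2)·0.717 - (-2.7)·1.107) / (7.7) = -0.335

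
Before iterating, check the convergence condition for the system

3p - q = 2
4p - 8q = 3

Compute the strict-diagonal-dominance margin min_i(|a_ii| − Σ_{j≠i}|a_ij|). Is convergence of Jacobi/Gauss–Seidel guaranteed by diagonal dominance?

row 1: |3| − (1) = 2
row 2: |-8| − (4) = 4
minimum over rows = 2 → strictly diagonally dominant (convergence guaranteed)

2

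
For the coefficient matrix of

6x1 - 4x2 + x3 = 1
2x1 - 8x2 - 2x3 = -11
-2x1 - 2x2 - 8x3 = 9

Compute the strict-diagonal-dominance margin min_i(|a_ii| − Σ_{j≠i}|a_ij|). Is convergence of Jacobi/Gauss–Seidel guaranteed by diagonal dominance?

row 1: |6| − (4+1) = 1
row 2: |-8| − (2+2) = 4
row 3: |-8| − (2+2) = 4
minimum over rows = 1 → strictly diagonally dominant (convergence guaranteed)

1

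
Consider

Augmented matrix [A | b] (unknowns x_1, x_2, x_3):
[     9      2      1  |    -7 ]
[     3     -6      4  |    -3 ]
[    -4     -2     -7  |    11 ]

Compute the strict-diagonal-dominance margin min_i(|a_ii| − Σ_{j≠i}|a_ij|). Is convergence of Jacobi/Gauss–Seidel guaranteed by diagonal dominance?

-1

row 1: |9| − (2+1) = 6
row 2: |-6| − (3+4) = -1
row 3: |-7| − (4+2) = 1
minimum over rows = -1 → not strictly diagonally dominant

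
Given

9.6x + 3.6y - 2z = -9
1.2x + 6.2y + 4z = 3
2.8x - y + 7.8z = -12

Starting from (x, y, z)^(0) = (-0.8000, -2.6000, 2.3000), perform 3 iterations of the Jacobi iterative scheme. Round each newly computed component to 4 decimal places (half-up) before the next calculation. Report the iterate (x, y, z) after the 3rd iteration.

(-1.8466, 1.8500, -1.0169)

Iteration 1:
  x = (-9 - (3.6)·-2.6000 - (-2)·2.3000) / (9.6) = 0.5167
  y = (3 - (1.2)·-0.8000 - (4)·2.3000) / (6.2) = -0.8452
  z = (-12 - (2.8)·-0.8000 - (-1)·-2.6000) / (7.8) = -1.5846
Iteration 2:
  x = (-9 - (3.6)·-0.8452 - (-2)·-1.5846) / (9.6) = -0.9507
  y = (3 - (1.2)·0.5167 - (4)·-1.5846) / (6.2) = 1.4062
  z = (-12 - (2.8)·0.5167 - (-1)·-0.8452) / (7.8) = -1.8323
Iteration 3:
  x = (-9 - (3.6)·1.4062 - (-2)·-1.8323) / (9.6) = -1.8466
  y = (3 - (1.2)·-0.9507 - (4)·-1.8323) / (6.2) = 1.8500
  z = (-12 - (2.8)·-0.9507 - (-1)·1.4062) / (7.8) = -1.0169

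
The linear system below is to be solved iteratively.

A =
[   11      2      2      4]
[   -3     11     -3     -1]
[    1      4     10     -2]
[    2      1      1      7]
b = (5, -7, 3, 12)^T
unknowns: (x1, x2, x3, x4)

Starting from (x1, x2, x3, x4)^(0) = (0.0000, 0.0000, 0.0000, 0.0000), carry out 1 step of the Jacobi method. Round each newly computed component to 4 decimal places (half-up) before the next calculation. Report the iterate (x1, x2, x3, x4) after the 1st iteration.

(0.4545, -0.6364, 0.3000, 1.7143)

Iteration 1:
  x1 = (5 - (2)·0.0000 - (2)·0.0000 - (4)·0.0000) / (11) = 0.4545
  x2 = (-7 - (-3)·0.0000 - (-3)·0.0000 - (-1)·0.0000) / (11) = -0.6364
  x3 = (3 - (1)·0.0000 - (4)·0.0000 - (-2)·0.0000) / (10) = 0.3000
  x4 = (12 - (2)·0.0000 - (1)·0.0000 - (1)·0.0000) / (7) = 1.7143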